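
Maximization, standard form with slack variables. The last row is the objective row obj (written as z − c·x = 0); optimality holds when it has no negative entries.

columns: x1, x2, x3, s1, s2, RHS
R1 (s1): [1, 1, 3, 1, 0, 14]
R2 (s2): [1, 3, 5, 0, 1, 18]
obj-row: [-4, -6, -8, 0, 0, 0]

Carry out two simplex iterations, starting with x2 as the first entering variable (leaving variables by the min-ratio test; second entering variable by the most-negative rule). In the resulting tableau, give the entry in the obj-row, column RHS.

Ratio test on column x2 — row 1: 14/1 = 14; row 2: 18/3 = 6. Minimum is 6 at row 2 (s2 leaves); pivot element 3.
Divide row 2 by 3; eliminate column x2 from the other rows.
Second iteration: most negative obj-row entry is -2 in column x1, so x1 enters.
Ratio test on column x1 — row 1: 8/(2/3) = 12; row 2: 6/(1/3) = 18. Minimum is 12 at row 1 (s1 leaves); pivot element 2/3.
Divide row 1 by 2/3; eliminate column x1 from the other rows.
After both pivots, the entry at the obj-row, column RHS is 60.

60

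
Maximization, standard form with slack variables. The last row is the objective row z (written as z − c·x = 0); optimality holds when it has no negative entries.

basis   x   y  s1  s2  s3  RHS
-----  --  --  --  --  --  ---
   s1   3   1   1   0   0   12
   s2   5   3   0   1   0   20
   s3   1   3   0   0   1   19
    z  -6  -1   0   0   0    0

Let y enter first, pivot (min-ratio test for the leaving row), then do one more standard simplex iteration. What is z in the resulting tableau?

Ratio test on column y — row 1: 12/1 = 12; row 2: 20/3 = 20/3; row 3: 19/3 = 19/3. Minimum is 19/3 at row 3 (s3 leaves); pivot element 3.
Pivot on row 3; the z-row RHS becomes 0 − (-1)·(19/3) = 19/3.
Next entering variable (most negative z-row entry -17/3): x.
Ratio test on column x — row 1: (17/3)/(8/3) = 17/8; row 2: 1/4 = 1/4; row 3: (19/3)/(1/3) = 19. Minimum is 1/4 at row 2 (s2 leaves); pivot element 4.
After the second pivot the z-row RHS is 19/3 − (-17/3)·(1/4) = 31/4.

31/4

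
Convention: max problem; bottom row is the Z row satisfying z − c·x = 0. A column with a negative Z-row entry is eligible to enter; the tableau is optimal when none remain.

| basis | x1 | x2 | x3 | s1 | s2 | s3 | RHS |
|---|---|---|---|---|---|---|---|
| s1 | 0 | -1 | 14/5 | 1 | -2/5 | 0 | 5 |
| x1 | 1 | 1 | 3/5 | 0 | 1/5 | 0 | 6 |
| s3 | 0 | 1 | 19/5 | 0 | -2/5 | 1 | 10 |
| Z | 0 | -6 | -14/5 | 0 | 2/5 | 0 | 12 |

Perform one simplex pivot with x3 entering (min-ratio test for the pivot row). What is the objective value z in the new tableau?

Ratio test on column x3 — row 1: 5/(14/5) = 25/14; row 2: 6/(3/5) = 10; row 3: 10/(19/5) = 50/19. Minimum is 25/14 at row 1 (s1 leaves); pivot element 14/5.
Pivot on row 1; the Z-row RHS becomes 12 − (-14/5)·(25/14) = 17.

17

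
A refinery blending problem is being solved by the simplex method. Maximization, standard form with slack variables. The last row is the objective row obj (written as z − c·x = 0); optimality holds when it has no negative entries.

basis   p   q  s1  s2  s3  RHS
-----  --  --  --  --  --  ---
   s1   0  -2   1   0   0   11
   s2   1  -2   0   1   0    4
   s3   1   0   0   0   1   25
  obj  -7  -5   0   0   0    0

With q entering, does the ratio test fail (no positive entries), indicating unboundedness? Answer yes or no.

yes

Every constraint-row entry in column q is ≤ 0, so increasing q is unbounded.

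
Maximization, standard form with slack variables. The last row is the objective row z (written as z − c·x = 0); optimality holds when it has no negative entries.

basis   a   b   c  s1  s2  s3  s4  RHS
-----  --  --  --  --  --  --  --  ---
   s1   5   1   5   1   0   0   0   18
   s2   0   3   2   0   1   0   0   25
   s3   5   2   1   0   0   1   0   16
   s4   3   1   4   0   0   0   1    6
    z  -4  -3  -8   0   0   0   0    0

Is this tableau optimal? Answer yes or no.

no

The z-row has a negative entry -8 in column c, so it is not optimal.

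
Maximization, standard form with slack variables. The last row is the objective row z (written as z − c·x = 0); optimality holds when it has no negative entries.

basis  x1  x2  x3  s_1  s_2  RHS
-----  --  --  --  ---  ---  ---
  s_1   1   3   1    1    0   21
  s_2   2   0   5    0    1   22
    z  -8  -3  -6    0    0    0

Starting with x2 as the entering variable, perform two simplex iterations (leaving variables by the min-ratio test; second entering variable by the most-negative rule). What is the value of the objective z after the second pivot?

Ratio test on column x2 — row 1: 21/3 = 7; row 2: entry 0 ≤ 0. Minimum is 7 at row 1 (s_1 leaves); pivot element 3.
Pivot on row 1; the z-row RHS becomes 0 − (-3)·7 = 21.
Next entering variable (most negative z-row entry -7): x1.
Ratio test on column x1 — row 1: 7/(1/3) = 21; row 2: 22/2 = 11. Minimum is 11 at row 2 (s_2 leaves); pivot element 2.
After the second pivot the z-row RHS is 21 − (-7)·11 = 98.

98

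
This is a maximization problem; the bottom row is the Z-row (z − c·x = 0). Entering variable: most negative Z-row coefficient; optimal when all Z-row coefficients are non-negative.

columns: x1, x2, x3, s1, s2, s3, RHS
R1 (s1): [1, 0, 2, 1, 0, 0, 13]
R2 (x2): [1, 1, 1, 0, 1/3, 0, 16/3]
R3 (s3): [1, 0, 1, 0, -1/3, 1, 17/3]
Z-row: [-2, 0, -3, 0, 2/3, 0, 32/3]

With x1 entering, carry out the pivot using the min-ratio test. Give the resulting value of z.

64/3

Ratio test on column x1 — row 1: 13/1 = 13; row 2: (16/3)/1 = 16/3; row 3: (17/3)/1 = 17/3. Minimum is 16/3 at row 2 (x2 leaves); pivot element 1.
Pivot on row 2; the Z-row RHS becomes 32/3 − (-2)·(16/3) = 64/3.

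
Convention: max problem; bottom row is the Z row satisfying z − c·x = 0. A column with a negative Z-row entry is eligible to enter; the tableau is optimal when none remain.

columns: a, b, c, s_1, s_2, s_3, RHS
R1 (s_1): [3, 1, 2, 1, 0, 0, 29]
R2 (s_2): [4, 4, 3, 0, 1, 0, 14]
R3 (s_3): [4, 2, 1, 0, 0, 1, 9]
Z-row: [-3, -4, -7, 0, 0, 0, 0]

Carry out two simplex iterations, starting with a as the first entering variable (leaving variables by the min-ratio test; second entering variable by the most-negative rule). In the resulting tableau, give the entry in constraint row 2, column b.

Ratio test on column a — row 1: 29/3 = 29/3; row 2: 14/4 = 7/2; row 3: 9/4 = 9/4. Minimum is 9/4 at row 3 (s_3 leaves); pivot element 4.
Divide row 3 by 4; eliminate column a from the other rows.
Second iteration: most negative Z-row entry is -25/4 in column c, so c enters.
Ratio test on column c — row 1: (89/4)/(5/4) = 89/5; row 2: 5/2 = 5/2; row 3: (9/4)/(1/4) = 9. Minimum is 5/2 at row 2 (s_2 leaves); pivot element 2.
Divide row 2 by 2; eliminate column c from the other rows.
After both pivots, the entry at constraint row 2, column b is 1.

1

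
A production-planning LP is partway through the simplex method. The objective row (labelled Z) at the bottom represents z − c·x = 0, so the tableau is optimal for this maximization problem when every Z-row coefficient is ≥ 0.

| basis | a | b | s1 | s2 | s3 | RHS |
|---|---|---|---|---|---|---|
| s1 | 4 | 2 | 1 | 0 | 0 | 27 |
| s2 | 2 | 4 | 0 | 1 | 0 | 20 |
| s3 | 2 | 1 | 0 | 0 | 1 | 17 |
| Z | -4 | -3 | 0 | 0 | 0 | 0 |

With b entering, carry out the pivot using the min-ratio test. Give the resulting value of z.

Ratio test on column b — row 1: 27/2 = 27/2; row 2: 20/4 = 5; row 3: 17/1 = 17. Minimum is 5 at row 2 (s2 leaves); pivot element 4.
Pivot on row 2; the Z-row RHS becomes 0 − (-3)·5 = 15.

15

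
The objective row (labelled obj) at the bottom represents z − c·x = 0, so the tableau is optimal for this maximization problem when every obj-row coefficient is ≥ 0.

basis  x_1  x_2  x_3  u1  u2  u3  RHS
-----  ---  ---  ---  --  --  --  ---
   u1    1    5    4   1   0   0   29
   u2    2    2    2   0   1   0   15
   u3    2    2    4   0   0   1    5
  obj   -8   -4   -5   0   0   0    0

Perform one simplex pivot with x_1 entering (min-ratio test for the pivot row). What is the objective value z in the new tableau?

Ratio test on column x_1 — row 1: 29/1 = 29; row 2: 15/2 = 15/2; row 3: 5/2 = 5/2. Minimum is 5/2 at row 3 (u3 leaves); pivot element 2.
Pivot on row 3; the obj-row RHS becomes 0 − (-8)·(5/2) = 20.

20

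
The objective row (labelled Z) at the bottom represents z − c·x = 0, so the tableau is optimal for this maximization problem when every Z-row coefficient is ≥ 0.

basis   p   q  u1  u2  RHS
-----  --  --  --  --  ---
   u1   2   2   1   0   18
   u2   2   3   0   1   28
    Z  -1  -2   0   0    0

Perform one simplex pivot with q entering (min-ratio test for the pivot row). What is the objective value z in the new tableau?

Ratio test on column q — row 1: 18/2 = 9; row 2: 28/3 = 28/3. Minimum is 9 at row 1 (u1 leaves); pivot element 2.
Pivot on row 1; the Z-row RHS becomes 0 − (-2)·9 = 18.

18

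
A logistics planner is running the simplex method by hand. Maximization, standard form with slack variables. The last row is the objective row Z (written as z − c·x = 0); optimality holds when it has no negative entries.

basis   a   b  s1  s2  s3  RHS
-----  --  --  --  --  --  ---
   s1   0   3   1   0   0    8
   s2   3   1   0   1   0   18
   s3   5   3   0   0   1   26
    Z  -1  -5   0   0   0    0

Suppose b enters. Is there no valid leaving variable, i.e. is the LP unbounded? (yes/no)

Column b has positive entries in row(s) 1, 2, 3, so the ratio test bounds it — not unbounded.

no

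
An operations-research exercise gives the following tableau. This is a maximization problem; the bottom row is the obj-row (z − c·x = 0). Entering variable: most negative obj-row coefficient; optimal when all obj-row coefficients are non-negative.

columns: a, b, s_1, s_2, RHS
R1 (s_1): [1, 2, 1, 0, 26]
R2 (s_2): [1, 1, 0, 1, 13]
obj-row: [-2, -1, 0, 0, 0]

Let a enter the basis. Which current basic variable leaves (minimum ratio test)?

s_2

Column a entries and ratios — s_1: 26/1 = 26; s_2: 13/1 = 13.
Smallest ratio is 13 in the row of s_2, so s_2 leaves.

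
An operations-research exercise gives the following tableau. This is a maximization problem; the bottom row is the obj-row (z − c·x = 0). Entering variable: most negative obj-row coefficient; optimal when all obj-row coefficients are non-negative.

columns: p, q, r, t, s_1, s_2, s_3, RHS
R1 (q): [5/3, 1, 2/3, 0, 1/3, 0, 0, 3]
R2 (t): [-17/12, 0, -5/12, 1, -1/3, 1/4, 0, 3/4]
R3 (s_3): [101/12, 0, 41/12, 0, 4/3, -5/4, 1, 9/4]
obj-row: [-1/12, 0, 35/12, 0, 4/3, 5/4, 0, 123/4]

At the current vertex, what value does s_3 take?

9/4

s_3 is basic (row 3); its value is the RHS of that row, 9/4.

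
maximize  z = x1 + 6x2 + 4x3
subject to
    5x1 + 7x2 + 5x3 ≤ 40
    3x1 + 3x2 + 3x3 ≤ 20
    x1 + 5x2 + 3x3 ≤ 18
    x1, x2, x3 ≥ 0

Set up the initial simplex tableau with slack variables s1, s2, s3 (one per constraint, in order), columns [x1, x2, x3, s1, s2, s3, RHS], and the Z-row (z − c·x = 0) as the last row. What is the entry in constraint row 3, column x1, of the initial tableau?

Constraint 3 has coefficient 1 on x1.

1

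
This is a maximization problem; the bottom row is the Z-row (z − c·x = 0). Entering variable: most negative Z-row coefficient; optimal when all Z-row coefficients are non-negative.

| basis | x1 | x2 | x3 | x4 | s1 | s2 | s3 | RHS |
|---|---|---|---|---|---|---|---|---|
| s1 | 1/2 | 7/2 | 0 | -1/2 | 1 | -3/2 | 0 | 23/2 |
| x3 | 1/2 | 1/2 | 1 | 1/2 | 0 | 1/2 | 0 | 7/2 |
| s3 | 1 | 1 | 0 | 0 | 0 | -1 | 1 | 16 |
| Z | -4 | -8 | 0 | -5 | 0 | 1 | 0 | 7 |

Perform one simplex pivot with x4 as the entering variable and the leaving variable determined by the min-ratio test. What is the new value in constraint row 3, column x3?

0

Ratio test on column x4 — row 1: entry -1/2 ≤ 0; row 2: (7/2)/(1/2) = 7; row 3: entry 0 ≤ 0. Minimum is 7 at row 2 (x3 leaves); pivot element 1/2.
Divide row 2 by 1/2; eliminate column x4 from the other rows.
Row 3 update in column x3: 0 − 0·2 = 0.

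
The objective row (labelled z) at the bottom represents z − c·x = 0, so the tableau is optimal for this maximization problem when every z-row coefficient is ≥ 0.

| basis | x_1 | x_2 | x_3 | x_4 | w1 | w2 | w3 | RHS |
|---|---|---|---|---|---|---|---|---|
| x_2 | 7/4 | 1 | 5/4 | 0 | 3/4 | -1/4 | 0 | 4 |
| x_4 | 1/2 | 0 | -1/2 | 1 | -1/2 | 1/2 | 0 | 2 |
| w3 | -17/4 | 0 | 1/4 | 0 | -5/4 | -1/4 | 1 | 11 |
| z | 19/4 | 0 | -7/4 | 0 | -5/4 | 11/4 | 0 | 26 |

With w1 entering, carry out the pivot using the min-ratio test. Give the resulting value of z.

98/3

Ratio test on column w1 — row 1: 4/(3/4) = 16/3; row 2: entry -1/2 ≤ 0; row 3: entry -5/4 ≤ 0. Minimum is 16/3 at row 1 (x_2 leaves); pivot element 3/4.
Pivot on row 1; the z-row RHS becomes 26 − (-5/4)·(16/3) = 98/3.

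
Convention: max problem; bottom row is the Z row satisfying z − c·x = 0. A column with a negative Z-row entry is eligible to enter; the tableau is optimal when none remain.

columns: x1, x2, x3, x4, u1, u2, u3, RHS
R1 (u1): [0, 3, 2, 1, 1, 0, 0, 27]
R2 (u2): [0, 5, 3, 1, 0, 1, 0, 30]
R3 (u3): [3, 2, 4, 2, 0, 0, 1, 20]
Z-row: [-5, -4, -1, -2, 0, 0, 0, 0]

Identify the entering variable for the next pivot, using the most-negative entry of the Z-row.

Negative Z-row entries: x1: -5, x2: -4, x3: -1, x4: -2.
The most negative is -5 in column x1, so x1 enters.

x1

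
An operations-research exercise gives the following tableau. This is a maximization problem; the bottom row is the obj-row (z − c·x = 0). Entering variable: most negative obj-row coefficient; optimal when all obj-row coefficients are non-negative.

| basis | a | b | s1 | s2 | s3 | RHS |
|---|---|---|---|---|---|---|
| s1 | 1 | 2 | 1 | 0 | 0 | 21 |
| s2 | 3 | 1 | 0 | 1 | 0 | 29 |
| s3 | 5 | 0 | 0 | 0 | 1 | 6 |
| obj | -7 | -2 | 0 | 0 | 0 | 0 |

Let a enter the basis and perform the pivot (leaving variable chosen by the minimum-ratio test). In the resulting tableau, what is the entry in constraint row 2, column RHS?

Ratio test on column a — row 1: 21/1 = 21; row 2: 29/3 = 29/3; row 3: 6/5 = 6/5. Minimum is 6/5 at row 3 (s3 leaves); pivot element 5.
Divide row 3 by 5; eliminate column a from the other rows.
Row 2 update in column RHS: 29 − 3·(6/5) = 127/5.

127/5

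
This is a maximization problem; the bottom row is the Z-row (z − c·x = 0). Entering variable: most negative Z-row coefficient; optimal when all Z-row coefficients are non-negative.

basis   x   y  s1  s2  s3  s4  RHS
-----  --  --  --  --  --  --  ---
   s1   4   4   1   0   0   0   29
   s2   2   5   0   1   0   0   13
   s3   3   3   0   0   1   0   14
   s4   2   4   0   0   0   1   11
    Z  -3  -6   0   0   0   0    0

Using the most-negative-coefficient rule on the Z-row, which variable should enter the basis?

y

Negative Z-row entries: x: -3, y: -6.
The most negative is -6 in column y, so y enters.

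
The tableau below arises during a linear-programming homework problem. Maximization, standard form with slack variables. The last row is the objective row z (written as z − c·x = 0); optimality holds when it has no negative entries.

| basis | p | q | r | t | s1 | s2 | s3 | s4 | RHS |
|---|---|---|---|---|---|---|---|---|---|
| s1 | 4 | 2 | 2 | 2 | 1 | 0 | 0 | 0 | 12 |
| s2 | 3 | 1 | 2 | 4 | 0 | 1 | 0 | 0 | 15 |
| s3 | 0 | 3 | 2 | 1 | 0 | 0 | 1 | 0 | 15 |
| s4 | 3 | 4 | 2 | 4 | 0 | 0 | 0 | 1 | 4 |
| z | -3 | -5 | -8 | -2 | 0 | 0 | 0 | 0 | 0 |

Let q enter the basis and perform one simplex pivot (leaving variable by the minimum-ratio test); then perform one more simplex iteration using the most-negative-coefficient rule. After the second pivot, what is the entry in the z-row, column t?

Ratio test on column q — row 1: 12/2 = 6; row 2: 15/1 = 15; row 3: 15/3 = 5; row 4: 4/4 = 1. Minimum is 1 at row 4 (s4 leaves); pivot element 4.
Divide row 4 by 4; eliminate column q from the other rows.
Second iteration: most negative z-row entry is -11/2 in column r, so r enters.
Ratio test on column r — row 1: 10/1 = 10; row 2: 14/(3/2) = 28/3; row 3: 12/(1/2) = 24; row 4: 1/(1/2) = 2. Minimum is 2 at row 4 (q leaves); pivot element 1/2.
Divide row 4 by 1/2; eliminate column r from the other rows.
After both pivots, the entry at the z-row, column t is 14.

14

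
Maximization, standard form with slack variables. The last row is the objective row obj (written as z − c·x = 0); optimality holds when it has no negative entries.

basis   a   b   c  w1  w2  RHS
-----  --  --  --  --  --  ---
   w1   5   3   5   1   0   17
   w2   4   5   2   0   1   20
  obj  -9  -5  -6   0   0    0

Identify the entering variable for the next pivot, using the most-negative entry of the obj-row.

a

Negative obj-row entries: a: -9, b: -5, c: -6.
The most negative is -9 in column a, so a enters.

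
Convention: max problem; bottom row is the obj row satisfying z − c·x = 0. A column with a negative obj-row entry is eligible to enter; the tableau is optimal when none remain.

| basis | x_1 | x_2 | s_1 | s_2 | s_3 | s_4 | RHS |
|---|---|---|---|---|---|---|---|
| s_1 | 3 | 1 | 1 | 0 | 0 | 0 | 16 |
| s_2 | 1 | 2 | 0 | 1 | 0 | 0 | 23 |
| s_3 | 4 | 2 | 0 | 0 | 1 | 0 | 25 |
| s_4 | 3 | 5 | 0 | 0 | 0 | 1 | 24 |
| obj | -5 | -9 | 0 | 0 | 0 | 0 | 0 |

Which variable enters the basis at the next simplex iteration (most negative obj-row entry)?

x_2

Negative obj-row entries: x_1: -5, x_2: -9.
The most negative is -9 in column x_2, so x_2 enters.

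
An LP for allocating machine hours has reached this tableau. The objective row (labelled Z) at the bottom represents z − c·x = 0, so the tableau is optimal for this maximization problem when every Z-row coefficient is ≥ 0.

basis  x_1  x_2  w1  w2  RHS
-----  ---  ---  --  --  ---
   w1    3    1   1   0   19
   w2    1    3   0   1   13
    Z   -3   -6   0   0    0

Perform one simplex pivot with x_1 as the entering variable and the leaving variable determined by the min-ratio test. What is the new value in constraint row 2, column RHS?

Ratio test on column x_1 — row 1: 19/3 = 19/3; row 2: 13/1 = 13. Minimum is 19/3 at row 1 (w1 leaves); pivot element 3.
Divide row 1 by 3; eliminate column x_1 from the other rows.
Row 2 update in column RHS: 13 − 1·(19/3) = 20/3.

20/3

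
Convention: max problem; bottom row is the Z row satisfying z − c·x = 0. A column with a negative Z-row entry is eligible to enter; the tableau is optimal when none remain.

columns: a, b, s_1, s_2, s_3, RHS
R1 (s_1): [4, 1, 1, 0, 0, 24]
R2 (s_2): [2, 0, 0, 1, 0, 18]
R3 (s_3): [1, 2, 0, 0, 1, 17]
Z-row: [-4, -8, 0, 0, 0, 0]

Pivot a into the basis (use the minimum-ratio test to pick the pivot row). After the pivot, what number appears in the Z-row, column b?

-7

Ratio test on column a — row 1: 24/4 = 6; row 2: 18/2 = 9; row 3: 17/1 = 17. Minimum is 6 at row 1 (s_1 leaves); pivot element 4.
Divide row 1 by 4; eliminate column a from the other rows.
Z-row update in column b: -8 − (-4)·(1/4) = -7.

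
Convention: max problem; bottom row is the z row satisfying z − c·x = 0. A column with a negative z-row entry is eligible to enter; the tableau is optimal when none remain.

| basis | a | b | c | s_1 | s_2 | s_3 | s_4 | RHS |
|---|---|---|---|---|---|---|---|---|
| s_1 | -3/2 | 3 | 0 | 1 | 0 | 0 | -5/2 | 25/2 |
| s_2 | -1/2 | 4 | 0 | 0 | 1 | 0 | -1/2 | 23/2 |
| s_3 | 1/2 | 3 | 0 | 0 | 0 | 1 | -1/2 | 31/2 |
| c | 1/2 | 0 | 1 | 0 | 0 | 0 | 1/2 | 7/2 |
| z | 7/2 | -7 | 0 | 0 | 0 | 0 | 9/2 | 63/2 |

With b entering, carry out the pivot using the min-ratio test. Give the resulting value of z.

Ratio test on column b — row 1: (25/2)/3 = 25/6; row 2: (23/2)/4 = 23/8; row 3: (31/2)/3 = 31/6; row 4: entry 0 ≤ 0. Minimum is 23/8 at row 2 (s_2 leaves); pivot element 4.
Pivot on row 2; the z-row RHS becomes 63/2 − (-7)·(23/8) = 413/8.

413/8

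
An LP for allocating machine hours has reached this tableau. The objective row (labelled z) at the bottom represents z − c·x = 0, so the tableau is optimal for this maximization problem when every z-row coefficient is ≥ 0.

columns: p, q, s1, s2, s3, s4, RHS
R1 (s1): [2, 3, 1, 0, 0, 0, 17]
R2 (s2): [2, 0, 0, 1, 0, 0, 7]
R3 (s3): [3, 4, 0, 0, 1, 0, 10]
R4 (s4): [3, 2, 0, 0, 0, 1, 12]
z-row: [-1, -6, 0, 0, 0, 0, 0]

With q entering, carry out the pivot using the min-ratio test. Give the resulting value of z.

15

Ratio test on column q — row 1: 17/3 = 17/3; row 2: entry 0 ≤ 0; row 3: 10/4 = 5/2; row 4: 12/2 = 6. Minimum is 5/2 at row 3 (s3 leaves); pivot element 4.
Pivot on row 3; the z-row RHS becomes 0 − (-6)·(5/2) = 15.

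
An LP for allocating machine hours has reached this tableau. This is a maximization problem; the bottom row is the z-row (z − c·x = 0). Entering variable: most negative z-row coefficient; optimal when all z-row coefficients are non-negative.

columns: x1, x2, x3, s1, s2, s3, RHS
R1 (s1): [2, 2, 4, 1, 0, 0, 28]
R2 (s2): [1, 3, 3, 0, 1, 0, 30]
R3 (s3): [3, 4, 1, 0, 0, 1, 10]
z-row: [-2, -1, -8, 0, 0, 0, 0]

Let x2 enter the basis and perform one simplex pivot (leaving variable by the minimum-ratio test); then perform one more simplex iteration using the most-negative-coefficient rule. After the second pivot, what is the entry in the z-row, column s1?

31/14

Ratio test on column x2 — row 1: 28/2 = 14; row 2: 30/3 = 10; row 3: 10/4 = 5/2. Minimum is 5/2 at row 3 (s3 leaves); pivot element 4.
Divide row 3 by 4; eliminate column x2 from the other rows.
Second iteration: most negative z-row entry is -31/4 in column x3, so x3 enters.
Ratio test on column x3 — row 1: 23/(7/2) = 46/7; row 2: (45/2)/(9/4) = 10; row 3: (5/2)/(1/4) = 10. Minimum is 46/7 at row 1 (s1 leaves); pivot element 7/2.
Divide row 1 by 7/2; eliminate column x3 from the other rows.
After both pivots, the entry at the z-row, column s1 is 31/14.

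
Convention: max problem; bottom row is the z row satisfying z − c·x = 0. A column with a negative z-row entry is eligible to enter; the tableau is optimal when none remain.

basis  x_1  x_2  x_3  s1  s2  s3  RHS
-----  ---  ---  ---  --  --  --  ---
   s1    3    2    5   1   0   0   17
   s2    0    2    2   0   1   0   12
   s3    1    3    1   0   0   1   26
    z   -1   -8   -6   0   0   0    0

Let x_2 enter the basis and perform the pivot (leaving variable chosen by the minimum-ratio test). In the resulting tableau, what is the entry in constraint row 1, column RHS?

Ratio test on column x_2 — row 1: 17/2 = 17/2; row 2: 12/2 = 6; row 3: 26/3 = 26/3. Minimum is 6 at row 2 (s2 leaves); pivot element 2.
Divide row 2 by 2; eliminate column x_2 from the other rows.
Row 1 update in column RHS: 17 − 2·6 = 5.

5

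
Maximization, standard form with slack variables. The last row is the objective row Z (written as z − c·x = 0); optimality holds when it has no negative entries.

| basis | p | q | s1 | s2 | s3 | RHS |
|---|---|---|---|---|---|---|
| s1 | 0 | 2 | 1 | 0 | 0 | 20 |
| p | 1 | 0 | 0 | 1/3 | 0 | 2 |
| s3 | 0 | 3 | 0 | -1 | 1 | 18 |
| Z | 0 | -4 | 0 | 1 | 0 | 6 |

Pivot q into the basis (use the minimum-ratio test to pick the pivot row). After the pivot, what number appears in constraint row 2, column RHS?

2

Ratio test on column q — row 1: 20/2 = 10; row 2: entry 0 ≤ 0; row 3: 18/3 = 6. Minimum is 6 at row 3 (s3 leaves); pivot element 3.
Divide row 3 by 3; eliminate column q from the other rows.
Row 2 update in column RHS: 2 − 0·6 = 2.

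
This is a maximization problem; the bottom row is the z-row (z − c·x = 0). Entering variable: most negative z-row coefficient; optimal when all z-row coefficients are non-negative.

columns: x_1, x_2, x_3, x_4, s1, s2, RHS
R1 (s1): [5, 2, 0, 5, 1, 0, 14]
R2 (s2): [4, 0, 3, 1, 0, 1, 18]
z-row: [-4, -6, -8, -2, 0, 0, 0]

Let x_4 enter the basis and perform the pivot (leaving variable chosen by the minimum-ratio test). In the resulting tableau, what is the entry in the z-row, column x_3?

-8

Ratio test on column x_4 — row 1: 14/5 = 14/5; row 2: 18/1 = 18. Minimum is 14/5 at row 1 (s1 leaves); pivot element 5.
Divide row 1 by 5; eliminate column x_4 from the other rows.
z-row update in column x_3: -8 − (-2)·0 = -8.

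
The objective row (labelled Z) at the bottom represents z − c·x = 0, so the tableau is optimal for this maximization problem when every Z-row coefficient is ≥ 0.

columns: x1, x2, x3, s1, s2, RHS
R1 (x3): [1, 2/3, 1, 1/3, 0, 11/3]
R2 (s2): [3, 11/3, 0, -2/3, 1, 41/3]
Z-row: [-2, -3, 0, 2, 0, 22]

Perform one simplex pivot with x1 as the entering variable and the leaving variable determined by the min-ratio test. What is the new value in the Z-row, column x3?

2

Ratio test on column x1 — row 1: (11/3)/1 = 11/3; row 2: (41/3)/3 = 41/9. Minimum is 11/3 at row 1 (x3 leaves); pivot element 1.
Divide row 1 by 1; eliminate column x1 from the other rows.
Z-row update in column x3: 0 − (-2)·1 = 2.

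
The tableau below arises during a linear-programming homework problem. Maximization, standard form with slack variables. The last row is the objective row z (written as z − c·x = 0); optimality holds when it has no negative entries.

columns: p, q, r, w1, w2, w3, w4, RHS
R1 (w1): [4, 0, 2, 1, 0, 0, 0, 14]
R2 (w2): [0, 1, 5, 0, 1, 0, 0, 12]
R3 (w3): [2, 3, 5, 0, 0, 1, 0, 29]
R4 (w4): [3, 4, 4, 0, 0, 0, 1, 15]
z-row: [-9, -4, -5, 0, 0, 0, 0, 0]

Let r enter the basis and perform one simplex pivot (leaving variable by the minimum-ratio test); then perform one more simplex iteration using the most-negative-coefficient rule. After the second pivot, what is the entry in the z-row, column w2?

-7/5

Ratio test on column r — row 1: 14/2 = 7; row 2: 12/5 = 12/5; row 3: 29/5 = 29/5; row 4: 15/4 = 15/4. Minimum is 12/5 at row 2 (w2 leaves); pivot element 5.
Divide row 2 by 5; eliminate column r from the other rows.
Second iteration: most negative z-row entry is -9 in column p, so p enters.
Ratio test on column p — row 1: (46/5)/4 = 23/10; row 2: entry 0 ≤ 0; row 3: 17/2 = 17/2; row 4: (27/5)/3 = 9/5. Minimum is 9/5 at row 4 (w4 leaves); pivot element 3.
Divide row 4 by 3; eliminate column p from the other rows.
After both pivots, the entry at the z-row, column w2 is -7/5.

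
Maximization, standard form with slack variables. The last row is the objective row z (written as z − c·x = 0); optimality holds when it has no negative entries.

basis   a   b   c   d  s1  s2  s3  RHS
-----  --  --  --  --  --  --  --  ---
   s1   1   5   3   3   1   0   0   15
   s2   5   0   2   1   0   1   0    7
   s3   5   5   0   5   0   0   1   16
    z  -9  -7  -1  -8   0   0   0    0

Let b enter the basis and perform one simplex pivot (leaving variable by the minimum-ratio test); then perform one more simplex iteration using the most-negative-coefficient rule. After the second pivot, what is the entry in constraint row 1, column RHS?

Ratio test on column b — row 1: 15/5 = 3; row 2: entry 0 ≤ 0; row 3: 16/5 = 16/5. Minimum is 3 at row 1 (s1 leaves); pivot element 5.
Divide row 1 by 5; eliminate column b from the other rows.
Second iteration: most negative z-row entry is -38/5 in column a, so a enters.
Ratio test on column a — row 1: 3/(1/5) = 15; row 2: 7/5 = 7/5; row 3: 1/4 = 1/4. Minimum is 1/4 at row 3 (s3 leaves); pivot element 4.
Divide row 3 by 4; eliminate column a from the other rows.
After both pivots, the entry at constraint row 1, column RHS is 59/20.

59/20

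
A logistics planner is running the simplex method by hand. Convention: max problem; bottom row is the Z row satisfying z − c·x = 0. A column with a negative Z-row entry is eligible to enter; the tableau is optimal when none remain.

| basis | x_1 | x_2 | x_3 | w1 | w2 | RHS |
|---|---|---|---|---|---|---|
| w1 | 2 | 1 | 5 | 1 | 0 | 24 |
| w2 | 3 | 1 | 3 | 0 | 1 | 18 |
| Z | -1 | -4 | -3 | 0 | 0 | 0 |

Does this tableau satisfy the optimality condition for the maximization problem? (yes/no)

no

The Z-row has a negative entry -4 in column x_2, so it is not optimal.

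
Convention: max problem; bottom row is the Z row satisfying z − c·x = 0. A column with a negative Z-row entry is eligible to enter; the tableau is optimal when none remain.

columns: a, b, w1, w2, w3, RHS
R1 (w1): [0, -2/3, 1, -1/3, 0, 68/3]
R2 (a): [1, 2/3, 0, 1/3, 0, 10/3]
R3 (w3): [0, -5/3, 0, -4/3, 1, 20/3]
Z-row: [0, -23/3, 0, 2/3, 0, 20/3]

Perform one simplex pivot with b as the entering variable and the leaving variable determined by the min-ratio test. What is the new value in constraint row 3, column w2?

-1/2

Ratio test on column b — row 1: entry -2/3 ≤ 0; row 2: (10/3)/(2/3) = 5; row 3: entry -5/3 ≤ 0. Minimum is 5 at row 2 (a leaves); pivot element 2/3.
Divide row 2 by 2/3; eliminate column b from the other rows.
Row 3 update in column w2: -4/3 − (-5/3)·(1/2) = -1/2.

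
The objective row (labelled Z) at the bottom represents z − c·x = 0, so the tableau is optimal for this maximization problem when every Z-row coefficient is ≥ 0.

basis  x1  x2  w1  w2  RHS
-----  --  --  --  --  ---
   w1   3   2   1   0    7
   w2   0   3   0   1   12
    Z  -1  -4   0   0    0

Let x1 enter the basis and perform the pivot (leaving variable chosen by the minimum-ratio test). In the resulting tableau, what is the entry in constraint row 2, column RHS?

12

Ratio test on column x1 — row 1: 7/3 = 7/3; row 2: entry 0 ≤ 0. Minimum is 7/3 at row 1 (w1 leaves); pivot element 3.
Divide row 1 by 3; eliminate column x1 from the other rows.
Row 2 update in column RHS: 12 − 0·(7/3) = 12.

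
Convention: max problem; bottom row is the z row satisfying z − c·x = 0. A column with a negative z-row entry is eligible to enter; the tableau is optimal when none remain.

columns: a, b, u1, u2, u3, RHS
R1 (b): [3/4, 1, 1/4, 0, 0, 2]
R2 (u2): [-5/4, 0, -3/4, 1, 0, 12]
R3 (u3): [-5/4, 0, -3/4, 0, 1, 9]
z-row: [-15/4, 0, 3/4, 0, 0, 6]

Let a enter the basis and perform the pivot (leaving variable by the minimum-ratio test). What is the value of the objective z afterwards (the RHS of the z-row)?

Ratio test on column a — row 1: 2/(3/4) = 8/3; row 2: entry -5/4 ≤ 0; row 3: entry -5/4 ≤ 0. Minimum is 8/3 at row 1 (b leaves); pivot element 3/4.
Pivot on row 1; the z-row RHS becomes 6 − (-15/4)·(8/3) = 16.

16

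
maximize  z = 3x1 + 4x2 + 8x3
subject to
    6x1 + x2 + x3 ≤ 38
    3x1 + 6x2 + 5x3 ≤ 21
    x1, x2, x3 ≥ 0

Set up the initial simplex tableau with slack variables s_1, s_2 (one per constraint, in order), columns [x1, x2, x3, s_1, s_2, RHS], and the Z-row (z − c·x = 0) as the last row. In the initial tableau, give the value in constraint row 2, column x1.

Constraint 2 has coefficient 3 on x1.

3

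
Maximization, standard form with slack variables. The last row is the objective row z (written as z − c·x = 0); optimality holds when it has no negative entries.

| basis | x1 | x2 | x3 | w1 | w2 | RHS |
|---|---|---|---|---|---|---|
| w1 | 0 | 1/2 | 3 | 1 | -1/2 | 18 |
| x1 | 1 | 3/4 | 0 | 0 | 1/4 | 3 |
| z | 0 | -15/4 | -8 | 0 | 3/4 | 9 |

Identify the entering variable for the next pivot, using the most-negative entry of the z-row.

x3

Negative z-row entries: x2: -15/4, x3: -8.
The most negative is -8 in column x3, so x3 enters.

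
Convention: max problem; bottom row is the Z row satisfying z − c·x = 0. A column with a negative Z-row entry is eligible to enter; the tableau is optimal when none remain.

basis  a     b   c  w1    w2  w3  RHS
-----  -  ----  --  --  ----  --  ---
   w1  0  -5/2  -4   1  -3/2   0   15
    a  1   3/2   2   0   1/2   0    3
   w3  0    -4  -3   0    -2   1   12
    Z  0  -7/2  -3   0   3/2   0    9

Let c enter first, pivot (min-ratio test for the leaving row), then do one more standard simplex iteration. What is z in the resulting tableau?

Ratio test on column c — row 1: entry -4 ≤ 0; row 2: 3/2 = 3/2; row 3: entry -3 ≤ 0. Minimum is 3/2 at row 2 (a leaves); pivot element 2.
Pivot on row 2; the Z-row RHS becomes 9 − (-3)·(3/2) = 27/2.
Next entering variable (most negative Z-row entry -5/4): b.
Ratio test on column b — row 1: 21/(1/2) = 42; row 2: (3/2)/(3/4) = 2; row 3: entry -7/4 ≤ 0. Minimum is 2 at row 2 (c leaves); pivot element 3/4.
After the second pivot the Z-row RHS is 27/2 − (-5/4)·2 = 16.

16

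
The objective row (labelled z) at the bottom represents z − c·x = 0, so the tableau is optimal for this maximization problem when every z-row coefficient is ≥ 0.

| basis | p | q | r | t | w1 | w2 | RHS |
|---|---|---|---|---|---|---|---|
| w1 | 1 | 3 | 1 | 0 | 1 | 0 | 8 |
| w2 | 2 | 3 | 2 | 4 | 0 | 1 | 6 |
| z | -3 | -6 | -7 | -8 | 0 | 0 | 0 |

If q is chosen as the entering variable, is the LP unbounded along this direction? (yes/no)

no

Column q has positive entries in row(s) 1, 2, so the ratio test bounds it — not unbounded.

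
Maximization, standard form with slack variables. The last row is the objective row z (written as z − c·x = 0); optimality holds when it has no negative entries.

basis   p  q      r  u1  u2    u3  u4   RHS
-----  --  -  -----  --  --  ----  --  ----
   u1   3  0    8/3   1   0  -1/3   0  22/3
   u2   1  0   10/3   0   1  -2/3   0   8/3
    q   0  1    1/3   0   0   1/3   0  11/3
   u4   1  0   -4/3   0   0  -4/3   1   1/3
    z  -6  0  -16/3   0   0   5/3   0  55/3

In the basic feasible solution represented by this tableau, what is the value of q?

11/3

q is basic (row 3); its value is the RHS of that row, 11/3.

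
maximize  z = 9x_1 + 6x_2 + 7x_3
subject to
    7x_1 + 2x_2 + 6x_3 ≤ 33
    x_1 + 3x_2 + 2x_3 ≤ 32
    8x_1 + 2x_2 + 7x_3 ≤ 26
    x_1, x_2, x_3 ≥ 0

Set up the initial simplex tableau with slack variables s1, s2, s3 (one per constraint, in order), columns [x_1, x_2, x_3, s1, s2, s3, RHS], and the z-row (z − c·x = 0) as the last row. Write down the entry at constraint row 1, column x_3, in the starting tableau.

6

Constraint 1 has coefficient 6 on x_3.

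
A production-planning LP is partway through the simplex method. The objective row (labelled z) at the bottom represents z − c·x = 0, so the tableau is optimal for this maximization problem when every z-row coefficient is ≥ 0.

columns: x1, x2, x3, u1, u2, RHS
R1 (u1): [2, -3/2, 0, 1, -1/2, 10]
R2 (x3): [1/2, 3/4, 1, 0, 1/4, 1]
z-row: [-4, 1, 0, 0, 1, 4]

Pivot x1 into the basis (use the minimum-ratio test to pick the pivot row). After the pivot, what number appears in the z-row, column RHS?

12

Ratio test on column x1 — row 1: 10/2 = 5; row 2: 1/(1/2) = 2. Minimum is 2 at row 2 (x3 leaves); pivot element 1/2.
Divide row 2 by 1/2; eliminate column x1 from the other rows.
z-row update in column RHS: 4 − (-4)·2 = 12.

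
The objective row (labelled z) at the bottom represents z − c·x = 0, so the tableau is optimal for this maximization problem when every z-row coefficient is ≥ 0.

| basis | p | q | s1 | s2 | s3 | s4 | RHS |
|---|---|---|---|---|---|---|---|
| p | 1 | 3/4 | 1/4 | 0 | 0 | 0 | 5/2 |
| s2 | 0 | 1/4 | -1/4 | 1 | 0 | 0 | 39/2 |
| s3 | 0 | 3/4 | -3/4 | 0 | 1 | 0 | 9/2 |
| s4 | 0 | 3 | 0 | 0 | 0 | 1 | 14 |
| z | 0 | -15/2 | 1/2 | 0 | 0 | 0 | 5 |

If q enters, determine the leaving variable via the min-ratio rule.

Column q entries and ratios — p: (5/2)/(3/4) = 10/3; s2: (39/2)/(1/4) = 78; s3: (9/2)/(3/4) = 6; s4: 14/3 = 14/3.
Smallest ratio is 10/3 in the row of p, so p leaves.

p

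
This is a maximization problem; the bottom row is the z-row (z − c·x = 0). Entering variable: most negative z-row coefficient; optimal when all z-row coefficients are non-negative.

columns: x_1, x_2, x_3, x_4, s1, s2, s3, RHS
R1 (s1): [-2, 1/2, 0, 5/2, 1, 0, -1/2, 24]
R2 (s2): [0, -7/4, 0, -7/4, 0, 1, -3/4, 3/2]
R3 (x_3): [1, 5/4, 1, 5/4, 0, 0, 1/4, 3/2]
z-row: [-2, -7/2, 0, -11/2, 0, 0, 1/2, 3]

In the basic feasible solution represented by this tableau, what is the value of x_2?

0

x_2 is not in the basis, so in the current basic feasible solution x_2 = 0.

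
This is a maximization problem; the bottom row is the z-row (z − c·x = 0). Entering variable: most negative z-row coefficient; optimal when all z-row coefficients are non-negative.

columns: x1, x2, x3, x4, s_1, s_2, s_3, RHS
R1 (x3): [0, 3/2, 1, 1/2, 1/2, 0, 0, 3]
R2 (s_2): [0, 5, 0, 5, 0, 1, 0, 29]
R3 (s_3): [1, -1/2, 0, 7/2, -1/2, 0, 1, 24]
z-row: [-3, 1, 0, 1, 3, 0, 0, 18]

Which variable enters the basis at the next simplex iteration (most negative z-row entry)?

Negative z-row entries: x1: -3.
The most negative is -3 in column x1, so x1 enters.

x1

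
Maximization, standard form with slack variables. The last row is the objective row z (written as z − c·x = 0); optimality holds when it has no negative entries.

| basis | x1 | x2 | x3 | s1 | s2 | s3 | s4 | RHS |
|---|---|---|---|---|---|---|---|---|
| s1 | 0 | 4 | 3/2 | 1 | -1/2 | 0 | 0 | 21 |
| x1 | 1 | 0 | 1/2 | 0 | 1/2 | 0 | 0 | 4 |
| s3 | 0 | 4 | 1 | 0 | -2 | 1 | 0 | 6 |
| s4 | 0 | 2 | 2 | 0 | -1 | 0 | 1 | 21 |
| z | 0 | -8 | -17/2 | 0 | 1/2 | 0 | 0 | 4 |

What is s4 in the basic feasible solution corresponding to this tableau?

21

s4 is basic (row 4); its value is the RHS of that row, 21.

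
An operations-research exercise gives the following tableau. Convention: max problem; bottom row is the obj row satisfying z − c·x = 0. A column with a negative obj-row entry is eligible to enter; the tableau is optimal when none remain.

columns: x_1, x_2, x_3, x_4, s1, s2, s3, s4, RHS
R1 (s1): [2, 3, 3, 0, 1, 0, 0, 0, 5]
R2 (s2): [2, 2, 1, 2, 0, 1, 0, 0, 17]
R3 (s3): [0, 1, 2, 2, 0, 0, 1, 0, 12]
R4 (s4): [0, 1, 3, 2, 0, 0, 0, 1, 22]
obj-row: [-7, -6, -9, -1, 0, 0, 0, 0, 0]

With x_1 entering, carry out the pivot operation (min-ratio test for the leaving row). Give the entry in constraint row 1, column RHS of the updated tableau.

Ratio test on column x_1 — row 1: 5/2 = 5/2; row 2: 17/2 = 17/2; row 3: entry 0 ≤ 0; row 4: entry 0 ≤ 0. Minimum is 5/2 at row 1 (s1 leaves); pivot element 2.
Divide row 1 by 2; eliminate column x_1 from the other rows.
In the new row 1, the RHS entry is the old entry divided by the pivot: 5/2 = 5/2.

5/2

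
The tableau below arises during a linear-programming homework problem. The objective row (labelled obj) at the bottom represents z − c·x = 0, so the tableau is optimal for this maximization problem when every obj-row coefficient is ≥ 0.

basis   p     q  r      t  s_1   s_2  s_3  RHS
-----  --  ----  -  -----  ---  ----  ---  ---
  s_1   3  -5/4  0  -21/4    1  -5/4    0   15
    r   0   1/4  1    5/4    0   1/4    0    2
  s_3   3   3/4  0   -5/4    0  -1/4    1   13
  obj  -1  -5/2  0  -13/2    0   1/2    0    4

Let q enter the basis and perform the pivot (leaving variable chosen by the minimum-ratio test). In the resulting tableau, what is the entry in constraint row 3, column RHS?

7

Ratio test on column q — row 1: entry -5/4 ≤ 0; row 2: 2/(1/4) = 8; row 3: 13/(3/4) = 52/3. Minimum is 8 at row 2 (r leaves); pivot element 1/4.
Divide row 2 by 1/4; eliminate column q from the other rows.
Row 3 update in column RHS: 13 − (3/4)·8 = 7.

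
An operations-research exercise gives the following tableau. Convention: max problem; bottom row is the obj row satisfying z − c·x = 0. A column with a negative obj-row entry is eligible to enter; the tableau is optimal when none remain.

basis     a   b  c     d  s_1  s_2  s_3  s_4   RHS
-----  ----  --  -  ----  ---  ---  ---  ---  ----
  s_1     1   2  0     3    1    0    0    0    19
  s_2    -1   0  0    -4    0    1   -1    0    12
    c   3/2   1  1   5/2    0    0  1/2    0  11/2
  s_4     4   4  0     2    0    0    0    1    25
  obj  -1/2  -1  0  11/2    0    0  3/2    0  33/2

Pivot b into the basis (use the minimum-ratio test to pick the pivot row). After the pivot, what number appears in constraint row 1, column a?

Ratio test on column b — row 1: 19/2 = 19/2; row 2: entry 0 ≤ 0; row 3: (11/2)/1 = 11/2; row 4: 25/4 = 25/4. Minimum is 11/2 at row 3 (c leaves); pivot element 1.
Divide row 3 by 1; eliminate column b from the other rows.
Row 1 update in column a: 1 − 2·(3/2) = -2.

-2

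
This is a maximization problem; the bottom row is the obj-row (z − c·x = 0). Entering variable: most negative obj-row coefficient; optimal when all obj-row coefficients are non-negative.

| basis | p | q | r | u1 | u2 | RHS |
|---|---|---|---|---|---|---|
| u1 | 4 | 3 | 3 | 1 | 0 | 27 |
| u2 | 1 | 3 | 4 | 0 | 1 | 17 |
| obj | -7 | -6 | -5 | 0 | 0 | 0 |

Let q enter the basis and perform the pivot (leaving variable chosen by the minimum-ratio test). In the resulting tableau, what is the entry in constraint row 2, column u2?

1/3

Ratio test on column q — row 1: 27/3 = 9; row 2: 17/3 = 17/3. Minimum is 17/3 at row 2 (u2 leaves); pivot element 3.
Divide row 2 by 3; eliminate column q from the other rows.
In the new row 2, the u2 entry is the old entry divided by the pivot: 1/3 = 1/3.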